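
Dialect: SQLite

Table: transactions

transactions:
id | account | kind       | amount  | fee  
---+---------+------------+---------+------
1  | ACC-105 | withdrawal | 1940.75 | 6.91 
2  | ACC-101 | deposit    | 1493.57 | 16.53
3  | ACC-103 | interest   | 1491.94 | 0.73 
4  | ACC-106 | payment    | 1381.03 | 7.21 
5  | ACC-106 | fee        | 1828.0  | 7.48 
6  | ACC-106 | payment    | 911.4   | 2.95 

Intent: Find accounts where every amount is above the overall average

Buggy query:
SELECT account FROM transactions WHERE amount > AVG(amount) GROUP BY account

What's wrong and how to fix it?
Bug: WHERE evaluates per row before aggregation, so AVG() is unavailable

Fix: Use a subquery for AVG and a HAVING MIN(...) filter so the condition holds for every row in the group

Corrected query:
SELECT account FROM transactions GROUP BY account HAVING MIN(amount) > (SELECT AVG(amount) FROM transactions)

Result:
account
-------
ACC-105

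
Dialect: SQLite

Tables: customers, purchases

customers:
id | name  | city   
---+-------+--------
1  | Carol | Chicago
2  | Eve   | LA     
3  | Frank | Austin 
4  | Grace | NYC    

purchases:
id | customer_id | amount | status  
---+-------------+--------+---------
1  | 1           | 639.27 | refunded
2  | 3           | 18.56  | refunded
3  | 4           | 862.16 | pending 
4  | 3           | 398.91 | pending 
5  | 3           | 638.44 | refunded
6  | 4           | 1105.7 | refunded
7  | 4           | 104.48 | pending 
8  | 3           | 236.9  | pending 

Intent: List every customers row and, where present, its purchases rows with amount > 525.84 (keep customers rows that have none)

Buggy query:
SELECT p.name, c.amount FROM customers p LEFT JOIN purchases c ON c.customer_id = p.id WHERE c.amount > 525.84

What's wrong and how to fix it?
Bug: A WHERE condition on the right-hand table after LEFT JOIN drops unmatched parents

Fix: Put 'c.amount > 525.84' in the JOIN's ON clause instead of WHERE

Corrected query:
SELECT p.name, c.amount FROM customers p LEFT JOIN purchases c ON c.customer_id = p.id AND c.amount > 525.84

Result:
name  | amount
------+-------
Carol | 639.27
Eve   | NULL  
Frank | 638.44
Grace | 862.16
Grace | 1105.7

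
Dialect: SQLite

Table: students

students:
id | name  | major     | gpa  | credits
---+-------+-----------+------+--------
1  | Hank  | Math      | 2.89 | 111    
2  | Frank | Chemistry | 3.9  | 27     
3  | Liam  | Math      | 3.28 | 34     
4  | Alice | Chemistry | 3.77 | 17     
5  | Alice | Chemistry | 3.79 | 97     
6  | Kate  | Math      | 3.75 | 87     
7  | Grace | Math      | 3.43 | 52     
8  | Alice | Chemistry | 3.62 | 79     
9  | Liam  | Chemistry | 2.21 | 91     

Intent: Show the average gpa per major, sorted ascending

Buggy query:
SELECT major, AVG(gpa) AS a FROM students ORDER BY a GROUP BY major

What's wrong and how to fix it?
Bug: GROUP BY must precede ORDER BY

Fix: Move ORDER BY to the end, after GROUP BY

Corrected query:
SELECT major, AVG(gpa) AS a FROM students GROUP BY major ORDER BY a

Result:
major     | a     
----------+-------
Math      | 3.3375
Chemistry | 3.458 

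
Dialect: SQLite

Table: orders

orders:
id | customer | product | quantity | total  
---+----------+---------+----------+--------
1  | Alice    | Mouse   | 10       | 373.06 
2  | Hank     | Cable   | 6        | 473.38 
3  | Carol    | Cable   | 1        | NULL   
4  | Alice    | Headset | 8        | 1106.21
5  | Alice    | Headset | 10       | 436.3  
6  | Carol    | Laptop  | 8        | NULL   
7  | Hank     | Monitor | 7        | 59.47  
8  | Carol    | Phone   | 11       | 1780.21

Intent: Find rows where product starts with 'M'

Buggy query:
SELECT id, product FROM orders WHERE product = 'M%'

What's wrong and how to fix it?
Bug: '=' compares the literal string including the % character; pattern matching needs LIKE

Fix: Use LIKE for wildcard pattern matching

Corrected query:
SELECT id, product FROM orders WHERE product LIKE 'M%'

Result:
id | product
---+--------
1  | Mouse  
7  | Monitor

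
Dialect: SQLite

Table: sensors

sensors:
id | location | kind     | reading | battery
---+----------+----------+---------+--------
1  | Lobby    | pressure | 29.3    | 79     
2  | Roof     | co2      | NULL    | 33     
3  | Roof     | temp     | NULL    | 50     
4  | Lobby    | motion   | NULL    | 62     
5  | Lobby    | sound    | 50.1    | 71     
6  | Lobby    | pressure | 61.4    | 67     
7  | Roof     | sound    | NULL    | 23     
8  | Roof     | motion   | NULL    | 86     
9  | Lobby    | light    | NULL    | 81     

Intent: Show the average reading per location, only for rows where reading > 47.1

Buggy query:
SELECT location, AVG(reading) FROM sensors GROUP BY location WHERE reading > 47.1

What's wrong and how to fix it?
Bug: WHERE cannot follow GROUP BY

Fix: Place WHERE between FROM and GROUP BY

Corrected query:
SELECT location, AVG(reading) FROM sensors WHERE reading > 47.1 GROUP BY location

Result:
location | AVG(reading)
---------+-------------
Lobby    | 55.75       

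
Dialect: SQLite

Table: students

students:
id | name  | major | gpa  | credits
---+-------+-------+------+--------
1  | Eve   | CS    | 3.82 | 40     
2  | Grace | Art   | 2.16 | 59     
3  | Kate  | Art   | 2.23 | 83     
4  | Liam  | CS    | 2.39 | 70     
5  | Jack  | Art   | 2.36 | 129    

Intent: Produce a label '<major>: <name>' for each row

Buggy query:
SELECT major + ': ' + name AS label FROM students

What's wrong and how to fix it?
Bug: '+' is numeric addition; on text columns SQLite converts them to 0 instead of concatenating

Fix: Replace + with || to concatenate text

Corrected query:
SELECT major || ': ' || name AS label FROM students

Result:
label     
----------
CS: Eve   
Art: Grace
Art: Kate 
CS: Liam  
Art: Jack 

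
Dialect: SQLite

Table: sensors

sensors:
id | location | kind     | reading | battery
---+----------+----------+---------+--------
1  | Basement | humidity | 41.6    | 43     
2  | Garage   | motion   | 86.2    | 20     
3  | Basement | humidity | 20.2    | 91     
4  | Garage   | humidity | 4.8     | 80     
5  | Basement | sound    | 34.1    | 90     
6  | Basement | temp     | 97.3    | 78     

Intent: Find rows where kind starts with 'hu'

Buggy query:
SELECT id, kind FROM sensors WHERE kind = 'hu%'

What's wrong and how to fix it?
Bug: Wildcards only work with LIKE; '=' treats '%' as a literal character

Fix: Replace '=' with LIKE so 'hu%' is treated as a pattern

Corrected query:
SELECT id, kind FROM sensors WHERE kind LIKE 'hu%'

Result:
id | kind    
---+---------
1  | humidity
3  | humidity
4  | humidity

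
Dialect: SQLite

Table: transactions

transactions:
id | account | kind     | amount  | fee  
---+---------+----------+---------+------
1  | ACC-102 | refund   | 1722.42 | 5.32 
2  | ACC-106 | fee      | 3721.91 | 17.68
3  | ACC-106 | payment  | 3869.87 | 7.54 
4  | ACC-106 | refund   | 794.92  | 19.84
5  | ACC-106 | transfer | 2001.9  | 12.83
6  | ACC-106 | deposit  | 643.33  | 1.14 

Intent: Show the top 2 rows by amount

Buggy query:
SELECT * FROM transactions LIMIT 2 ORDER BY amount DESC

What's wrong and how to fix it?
Bug: LIMIT must come after ORDER BY

Fix: Sort with ORDER BY, then apply LIMIT

Corrected query:
SELECT * FROM transactions ORDER BY amount DESC LIMIT 2

Result:
id | account | kind    | amount  | fee  
---+---------+---------+---------+------
3  | ACC-106 | payment | 3869.87 | 7.54 
2  | ACC-106 | fee     | 3721.91 | 17.68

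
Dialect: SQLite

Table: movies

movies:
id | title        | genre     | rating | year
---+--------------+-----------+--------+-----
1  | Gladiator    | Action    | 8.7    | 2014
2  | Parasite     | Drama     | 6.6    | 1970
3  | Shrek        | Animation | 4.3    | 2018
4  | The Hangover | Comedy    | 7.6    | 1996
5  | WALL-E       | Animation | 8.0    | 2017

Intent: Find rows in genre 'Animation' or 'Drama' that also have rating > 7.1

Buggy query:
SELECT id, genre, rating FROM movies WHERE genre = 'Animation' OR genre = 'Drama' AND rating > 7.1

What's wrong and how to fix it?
Bug: Without parentheses, AND is evaluated before OR, so the rating filter only applies to the 'Drama' branch

Fix: Add parentheses around the OR so the AND applies to both alternatives

Corrected query:
SELECT id, genre, rating FROM movies WHERE (genre = 'Animation' OR genre = 'Drama') AND rating > 7.1

Result:
id | genre     | rating
---+-----------+-------
5  | Animation | 8     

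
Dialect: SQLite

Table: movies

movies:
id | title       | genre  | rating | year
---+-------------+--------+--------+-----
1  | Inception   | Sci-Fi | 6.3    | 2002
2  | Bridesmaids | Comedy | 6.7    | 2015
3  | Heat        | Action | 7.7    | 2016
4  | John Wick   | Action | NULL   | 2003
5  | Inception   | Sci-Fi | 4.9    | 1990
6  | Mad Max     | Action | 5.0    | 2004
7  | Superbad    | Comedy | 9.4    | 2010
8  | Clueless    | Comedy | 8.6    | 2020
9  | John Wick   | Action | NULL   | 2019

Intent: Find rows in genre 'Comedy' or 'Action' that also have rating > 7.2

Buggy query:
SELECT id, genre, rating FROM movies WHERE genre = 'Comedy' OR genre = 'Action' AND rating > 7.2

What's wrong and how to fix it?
Bug: Without parentheses, AND is evaluated before OR, so the rating filter only applies to the 'Action' branch

Fix: Group the OR with parentheses (or use IN), then AND the threshold

Corrected query:
SELECT id, genre, rating FROM movies WHERE (genre = 'Comedy' OR genre = 'Action') AND rating > 7.2

Result:
id | genre  | rating
---+--------+-------
3  | Action | 7.7   
7  | Comedy | 9.4   
8  | Comedy | 8.6   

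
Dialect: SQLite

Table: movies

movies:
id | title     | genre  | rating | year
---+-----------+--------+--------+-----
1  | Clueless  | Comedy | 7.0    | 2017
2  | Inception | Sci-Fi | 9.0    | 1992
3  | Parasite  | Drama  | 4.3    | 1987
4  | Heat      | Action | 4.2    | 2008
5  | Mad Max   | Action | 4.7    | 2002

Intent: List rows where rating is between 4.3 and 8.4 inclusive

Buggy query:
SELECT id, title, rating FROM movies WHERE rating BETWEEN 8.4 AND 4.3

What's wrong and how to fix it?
Bug: BETWEEN expects the lower bound first; with 8.4 AND 4.3 the range is empty

Fix: Write BETWEEN 4.3 AND 8.4

Corrected query:
SELECT id, title, rating FROM movies WHERE rating BETWEEN 4.3 AND 8.4

Result:
id | title    | rating
---+----------+-------
1  | Clueless | 7     
3  | Parasite | 4.3   
5  | Mad Max  | 4.7   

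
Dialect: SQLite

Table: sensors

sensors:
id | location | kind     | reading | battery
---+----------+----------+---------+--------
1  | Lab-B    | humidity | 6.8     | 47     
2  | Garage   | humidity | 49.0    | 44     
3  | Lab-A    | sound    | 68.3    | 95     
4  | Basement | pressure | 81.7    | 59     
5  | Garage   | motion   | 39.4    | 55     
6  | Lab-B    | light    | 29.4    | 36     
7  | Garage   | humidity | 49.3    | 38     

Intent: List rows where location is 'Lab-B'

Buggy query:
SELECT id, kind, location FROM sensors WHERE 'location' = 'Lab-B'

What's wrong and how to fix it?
Bug: Single quotes denote string literals in SQL; the column name is being compared as a constant string

Fix: Remove the quotes around the column name (or use double quotes for an identifier)

Corrected query:
SELECT id, kind, location FROM sensors WHERE location = 'Lab-B'

Result:
id | kind     | location
---+----------+---------
1  | humidity | Lab-B   
6  | light    | Lab-B   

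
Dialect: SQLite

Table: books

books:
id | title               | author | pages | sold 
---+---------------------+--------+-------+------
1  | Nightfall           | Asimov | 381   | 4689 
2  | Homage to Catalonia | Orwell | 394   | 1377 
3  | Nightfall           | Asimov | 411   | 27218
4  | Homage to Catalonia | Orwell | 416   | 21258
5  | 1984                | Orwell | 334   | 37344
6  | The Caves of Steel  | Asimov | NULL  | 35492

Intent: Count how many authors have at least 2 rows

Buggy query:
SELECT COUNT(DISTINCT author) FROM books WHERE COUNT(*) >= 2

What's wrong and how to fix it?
Bug: COUNT(*) cannot appear in WHERE; the per-group count doesn't exist yet

Fix: Group first with HAVING COUNT(*) >= 2, then COUNT the resulting groups

Corrected query:
SELECT COUNT(*) FROM (SELECT author FROM books GROUP BY author HAVING COUNT(*) >= 2)

Result:
COUNT(*)
--------
2       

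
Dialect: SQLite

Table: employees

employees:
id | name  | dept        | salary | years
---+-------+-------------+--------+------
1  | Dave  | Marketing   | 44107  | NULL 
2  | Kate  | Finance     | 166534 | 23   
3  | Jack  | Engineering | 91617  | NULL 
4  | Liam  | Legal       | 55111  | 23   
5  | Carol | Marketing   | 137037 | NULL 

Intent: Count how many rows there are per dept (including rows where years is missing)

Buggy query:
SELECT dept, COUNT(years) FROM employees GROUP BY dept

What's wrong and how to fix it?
Bug: COUNT(column) counts non-NULL values only; rows with NULL years aren't counted

Fix: Use COUNT(*) to count all rows regardless of NULL

Corrected query:
SELECT dept, COUNT(*) FROM employees GROUP BY dept

Result:
dept        | COUNT(*)
------------+---------
Engineering | 1       
Finance     | 1       
Legal       | 1       
Marketing   | 2       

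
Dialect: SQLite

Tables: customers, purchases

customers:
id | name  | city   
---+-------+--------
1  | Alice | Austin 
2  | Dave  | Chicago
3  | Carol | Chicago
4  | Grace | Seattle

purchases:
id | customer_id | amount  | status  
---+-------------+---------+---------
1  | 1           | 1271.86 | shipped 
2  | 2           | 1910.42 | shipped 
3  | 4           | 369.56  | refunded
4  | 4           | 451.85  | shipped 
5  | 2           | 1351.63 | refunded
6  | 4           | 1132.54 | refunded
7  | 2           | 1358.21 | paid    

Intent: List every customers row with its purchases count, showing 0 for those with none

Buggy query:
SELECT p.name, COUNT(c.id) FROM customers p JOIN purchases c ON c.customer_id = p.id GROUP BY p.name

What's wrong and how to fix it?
Bug: INNER JOIN drops customers rows that have no matching purchases rows

Fix: Use LEFT JOIN so parents without children still appear (COUNT(c.id) gives 0)

Corrected query:
SELECT p.name, COUNT(c.id) FROM customers p LEFT JOIN purchases c ON c.customer_id = p.id GROUP BY p.name

Result:
name  | COUNT(c.id)
------+------------
Alice | 1          
Carol | 0          
Dave  | 3          
Grace | 3          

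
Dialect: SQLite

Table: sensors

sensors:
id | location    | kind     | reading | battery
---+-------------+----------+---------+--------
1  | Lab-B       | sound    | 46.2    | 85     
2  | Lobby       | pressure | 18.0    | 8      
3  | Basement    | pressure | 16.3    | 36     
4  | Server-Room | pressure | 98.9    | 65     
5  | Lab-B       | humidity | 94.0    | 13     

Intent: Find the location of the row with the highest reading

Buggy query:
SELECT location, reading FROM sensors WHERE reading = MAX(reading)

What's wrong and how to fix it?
Bug: WHERE is evaluated per row; an aggregate over the whole table isn't defined there

Fix: Wrap MAX in a scalar subquery so WHERE compares against a single value

Corrected query:
SELECT location, reading FROM sensors WHERE reading = (SELECT MAX(reading) FROM sensors)

Result:
location    | reading
------------+--------
Server-Room | 98.9   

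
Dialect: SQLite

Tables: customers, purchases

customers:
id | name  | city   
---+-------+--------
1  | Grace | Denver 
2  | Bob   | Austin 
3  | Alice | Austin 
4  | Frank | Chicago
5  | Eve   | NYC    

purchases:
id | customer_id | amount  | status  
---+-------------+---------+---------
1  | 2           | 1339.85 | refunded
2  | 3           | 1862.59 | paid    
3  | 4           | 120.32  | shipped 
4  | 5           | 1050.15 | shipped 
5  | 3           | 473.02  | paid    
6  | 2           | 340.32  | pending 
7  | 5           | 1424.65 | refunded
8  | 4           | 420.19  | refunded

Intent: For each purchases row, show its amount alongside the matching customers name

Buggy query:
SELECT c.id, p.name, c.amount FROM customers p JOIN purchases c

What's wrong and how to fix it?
Bug: JOIN with no ON clause produces a cartesian product; every purchases row pairs with every customers row

Fix: Add ON c.customer_id = p.id to the JOIN

Corrected query:
SELECT c.id, p.name, c.amount FROM customers p JOIN purchases c ON c.customer_id = p.id

Result:
id | name  | amount 
---+-------+--------
1  | Bob   | 1339.85
2  | Alice | 1862.59
3  | Frank | 120.32 
4  | Eve   | 1050.15
5  | Alice | 473.02 
6  | Bob   | 340.32 
7  | Eve   | 1424.65
8  | Frank | 420.19 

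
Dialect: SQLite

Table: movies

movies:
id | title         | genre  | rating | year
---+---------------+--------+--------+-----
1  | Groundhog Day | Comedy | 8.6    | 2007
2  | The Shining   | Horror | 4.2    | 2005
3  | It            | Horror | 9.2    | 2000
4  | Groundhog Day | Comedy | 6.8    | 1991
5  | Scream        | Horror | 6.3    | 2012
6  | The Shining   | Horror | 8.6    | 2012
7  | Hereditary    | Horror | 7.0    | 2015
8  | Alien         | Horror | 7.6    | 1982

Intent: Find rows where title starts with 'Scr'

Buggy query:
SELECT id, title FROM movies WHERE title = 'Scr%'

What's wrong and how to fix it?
Bug: Wildcards only work with LIKE; '=' treats '%' as a literal character

Fix: Replace '=' with LIKE so 'Scr%' is treated as a pattern

Corrected query:
SELECT id, title FROM movies WHERE title LIKE 'Scr%'

Result:
id | title 
---+-------
5  | Scream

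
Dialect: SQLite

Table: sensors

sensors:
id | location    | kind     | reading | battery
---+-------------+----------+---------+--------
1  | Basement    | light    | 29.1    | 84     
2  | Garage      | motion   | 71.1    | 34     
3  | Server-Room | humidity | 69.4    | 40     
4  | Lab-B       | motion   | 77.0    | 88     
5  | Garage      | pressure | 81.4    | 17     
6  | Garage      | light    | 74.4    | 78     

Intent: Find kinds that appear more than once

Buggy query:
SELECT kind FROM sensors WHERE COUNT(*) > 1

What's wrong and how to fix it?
Bug: WHERE can't reference COUNT(*); aggregates are computed after WHERE

Fix: Group first, then use HAVING for the count condition

Corrected query:
SELECT kind FROM sensors GROUP BY kind HAVING COUNT(*) > 1

Result:
kind  
------
light 
motion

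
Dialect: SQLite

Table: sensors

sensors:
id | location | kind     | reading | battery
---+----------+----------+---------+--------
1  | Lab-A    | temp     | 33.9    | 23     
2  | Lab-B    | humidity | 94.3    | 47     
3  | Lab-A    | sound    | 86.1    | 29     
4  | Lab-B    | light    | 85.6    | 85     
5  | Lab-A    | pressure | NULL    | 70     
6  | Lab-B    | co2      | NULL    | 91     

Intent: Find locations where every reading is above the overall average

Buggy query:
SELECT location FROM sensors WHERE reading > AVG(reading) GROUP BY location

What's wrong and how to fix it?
Bug: AVG() is an aggregate; it can't sit directly in WHERE

Fix: Use a subquery for AVG and a HAVING MIN(...) filter so the condition holds for every row in the group

Corrected query:
SELECT location FROM sensors GROUP BY location HAVING MIN(reading) > (SELECT AVG(reading) FROM sensors)

Result:
location
--------
Lab-B   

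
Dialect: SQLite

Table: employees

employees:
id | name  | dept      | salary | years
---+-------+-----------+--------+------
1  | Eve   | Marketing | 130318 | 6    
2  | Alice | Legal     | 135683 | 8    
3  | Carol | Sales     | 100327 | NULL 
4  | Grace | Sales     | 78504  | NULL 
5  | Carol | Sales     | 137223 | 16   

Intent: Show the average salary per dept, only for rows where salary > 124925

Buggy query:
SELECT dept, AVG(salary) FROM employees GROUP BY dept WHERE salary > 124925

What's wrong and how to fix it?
Bug: WHERE cannot follow GROUP BY

Fix: Move the WHERE clause before GROUP BY

Corrected query:
SELECT dept, AVG(salary) FROM employees WHERE salary > 124925 GROUP BY dept

Result:
dept      | AVG(salary)
----------+------------
Legal     | 135683     
Marketing | 130318     
Sales     | 137223     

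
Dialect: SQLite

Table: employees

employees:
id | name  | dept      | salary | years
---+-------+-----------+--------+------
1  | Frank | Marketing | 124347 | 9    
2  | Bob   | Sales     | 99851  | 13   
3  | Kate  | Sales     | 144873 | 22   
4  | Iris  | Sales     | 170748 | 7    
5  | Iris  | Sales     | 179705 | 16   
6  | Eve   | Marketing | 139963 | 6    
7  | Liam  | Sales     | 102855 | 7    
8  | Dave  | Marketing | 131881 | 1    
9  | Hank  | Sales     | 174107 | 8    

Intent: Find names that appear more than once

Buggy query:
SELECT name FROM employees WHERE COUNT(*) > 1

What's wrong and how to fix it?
Bug: WHERE can't reference COUNT(*); aggregates are computed after WHERE

Fix: GROUP BY name, then filter groups with HAVING COUNT(*) > 1

Corrected query:
SELECT name FROM employees GROUP BY name HAVING COUNT(*) > 1

Result:
name
----
Iris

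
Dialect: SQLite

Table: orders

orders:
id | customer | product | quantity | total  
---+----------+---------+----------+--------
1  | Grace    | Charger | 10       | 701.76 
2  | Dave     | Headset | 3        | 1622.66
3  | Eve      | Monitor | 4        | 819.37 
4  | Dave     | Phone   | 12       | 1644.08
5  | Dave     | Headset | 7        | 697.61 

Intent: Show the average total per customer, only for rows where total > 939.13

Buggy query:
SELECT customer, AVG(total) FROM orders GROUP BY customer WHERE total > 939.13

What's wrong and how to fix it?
Bug: WHERE cannot follow GROUP BY

Fix: Move the WHERE clause before GROUP BY

Corrected query:
SELECT customer, AVG(total) FROM orders WHERE total > 939.13 GROUP BY customer

Result:
customer | AVG(total)
---------+-----------
Dave     | 1633.37   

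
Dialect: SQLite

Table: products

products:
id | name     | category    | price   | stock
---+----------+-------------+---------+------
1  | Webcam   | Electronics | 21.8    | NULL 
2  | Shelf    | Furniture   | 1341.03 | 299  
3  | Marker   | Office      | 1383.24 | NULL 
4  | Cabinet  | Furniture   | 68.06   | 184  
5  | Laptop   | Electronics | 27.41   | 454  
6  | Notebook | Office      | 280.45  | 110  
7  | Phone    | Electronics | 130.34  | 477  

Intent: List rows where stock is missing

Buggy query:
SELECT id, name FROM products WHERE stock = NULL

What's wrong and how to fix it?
Bug: '= NULL' is always unknown in SQL three-valued logic, so no rows match

Fix: Replace '= NULL' with 'IS NULL'

Corrected query:
SELECT id, name FROM products WHERE stock IS NULL

Result:
id | name  
---+-------
1  | Webcam
3  | Marker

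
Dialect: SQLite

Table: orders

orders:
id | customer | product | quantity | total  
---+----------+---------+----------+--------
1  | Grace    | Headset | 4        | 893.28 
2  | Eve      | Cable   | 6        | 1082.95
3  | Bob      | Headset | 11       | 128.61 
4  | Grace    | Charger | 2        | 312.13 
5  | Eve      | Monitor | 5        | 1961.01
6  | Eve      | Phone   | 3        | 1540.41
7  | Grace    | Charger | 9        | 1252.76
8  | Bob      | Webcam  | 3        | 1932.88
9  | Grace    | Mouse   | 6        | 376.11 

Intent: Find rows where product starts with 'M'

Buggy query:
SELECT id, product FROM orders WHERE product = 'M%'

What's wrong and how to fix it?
Bug: '=' compares the literal string including the % character; pattern matching needs LIKE

Fix: Replace '=' with LIKE so 'M%' is treated as a pattern

Corrected query:
SELECT id, product FROM orders WHERE product LIKE 'M%'

Result:
id | product
---+--------
5  | Monitor
9  | Mouse  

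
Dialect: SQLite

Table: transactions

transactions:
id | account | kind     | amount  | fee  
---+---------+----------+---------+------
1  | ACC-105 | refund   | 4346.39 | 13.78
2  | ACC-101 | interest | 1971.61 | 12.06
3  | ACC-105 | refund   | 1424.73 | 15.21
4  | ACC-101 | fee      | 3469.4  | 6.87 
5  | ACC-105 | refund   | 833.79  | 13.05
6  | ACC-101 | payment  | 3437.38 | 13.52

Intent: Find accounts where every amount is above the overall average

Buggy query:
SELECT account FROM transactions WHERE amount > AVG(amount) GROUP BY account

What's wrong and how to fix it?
Bug: AVG() is an aggregate; it can't sit directly in WHERE

Fix: Compute the overall average in a scalar subquery and compare each group's MIN against it in HAVING

Corrected query:
SELECT account FROM transactions GROUP BY account HAVING MIN(amount) > (SELECT AVG(amount) FROM transactions)

Result:
(no rows)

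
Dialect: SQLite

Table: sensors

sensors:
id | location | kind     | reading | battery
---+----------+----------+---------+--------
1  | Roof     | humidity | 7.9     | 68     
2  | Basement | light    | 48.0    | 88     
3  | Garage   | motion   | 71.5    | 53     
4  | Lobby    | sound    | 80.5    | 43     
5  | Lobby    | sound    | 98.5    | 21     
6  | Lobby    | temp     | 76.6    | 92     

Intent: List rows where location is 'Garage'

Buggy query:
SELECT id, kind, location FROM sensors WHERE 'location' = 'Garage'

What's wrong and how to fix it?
Bug: Single quotes denote string literals in SQL; the column name is being compared as a constant string

Fix: Reference the column as location without single quotes

Corrected query:
SELECT id, kind, location FROM sensors WHERE location = 'Garage'

Result:
id | kind   | location
---+--------+---------
3  | motion | Garage  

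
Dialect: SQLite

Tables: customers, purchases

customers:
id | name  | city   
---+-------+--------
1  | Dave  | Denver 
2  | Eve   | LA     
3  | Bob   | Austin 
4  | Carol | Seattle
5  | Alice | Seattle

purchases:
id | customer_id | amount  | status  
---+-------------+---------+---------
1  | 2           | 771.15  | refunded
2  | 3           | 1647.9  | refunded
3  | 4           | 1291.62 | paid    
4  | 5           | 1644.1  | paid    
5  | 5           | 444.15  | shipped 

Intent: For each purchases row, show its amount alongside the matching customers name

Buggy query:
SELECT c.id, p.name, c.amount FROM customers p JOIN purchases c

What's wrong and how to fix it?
Bug: Missing join condition: each purchases row is matched to all customers rows instead of just its own

Fix: Specify the join condition linking the foreign key to the parent id

Corrected query:
SELECT c.id, p.name, c.amount FROM customers p JOIN purchases c ON c.customer_id = p.id

Result:
id | name  | amount 
---+-------+--------
1  | Eve   | 771.15 
2  | Bob   | 1647.9 
3  | Carol | 1291.62
4  | Alice | 1644.1 
5  | Alice | 444.15 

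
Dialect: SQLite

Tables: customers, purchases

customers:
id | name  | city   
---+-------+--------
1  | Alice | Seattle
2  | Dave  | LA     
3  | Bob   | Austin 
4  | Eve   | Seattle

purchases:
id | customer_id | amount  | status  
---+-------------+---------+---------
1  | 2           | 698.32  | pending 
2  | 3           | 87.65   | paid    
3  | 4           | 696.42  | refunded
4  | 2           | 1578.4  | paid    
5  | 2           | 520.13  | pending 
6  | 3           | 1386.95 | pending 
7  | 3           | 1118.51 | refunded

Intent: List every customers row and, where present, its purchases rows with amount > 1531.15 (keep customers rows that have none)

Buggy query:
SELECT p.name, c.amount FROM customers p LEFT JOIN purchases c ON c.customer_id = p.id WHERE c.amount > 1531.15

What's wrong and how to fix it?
Bug: Filtering c.amount in WHERE discards the NULL rows produced by LEFT JOIN, turning it into an inner join

Fix: Move the right-table condition into the ON clause so unmatched parents are kept

Corrected query:
SELECT p.name, c.amount FROM customers p LEFT JOIN purchases c ON c.customer_id = p.id AND c.amount > 1531.15

Result:
name  | amount
------+-------
Alice | NULL  
Dave  | 1578.4
Bob   | NULL  
Eve   | NULL  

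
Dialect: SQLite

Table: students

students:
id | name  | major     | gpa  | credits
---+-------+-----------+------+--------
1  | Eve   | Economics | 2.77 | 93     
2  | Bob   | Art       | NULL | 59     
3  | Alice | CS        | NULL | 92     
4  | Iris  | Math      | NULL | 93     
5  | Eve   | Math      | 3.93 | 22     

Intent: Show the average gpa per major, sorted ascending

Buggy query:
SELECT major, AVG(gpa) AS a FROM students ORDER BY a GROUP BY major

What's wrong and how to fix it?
Bug: GROUP BY must precede ORDER BY

Fix: Move ORDER BY to the end, after GROUP BY

Corrected query:
SELECT major, AVG(gpa) AS a FROM students GROUP BY major ORDER BY a

Result:
major     | a   
----------+-----
Art       | NULL
CS        | NULL
Economics | 2.77
Math      | 3.93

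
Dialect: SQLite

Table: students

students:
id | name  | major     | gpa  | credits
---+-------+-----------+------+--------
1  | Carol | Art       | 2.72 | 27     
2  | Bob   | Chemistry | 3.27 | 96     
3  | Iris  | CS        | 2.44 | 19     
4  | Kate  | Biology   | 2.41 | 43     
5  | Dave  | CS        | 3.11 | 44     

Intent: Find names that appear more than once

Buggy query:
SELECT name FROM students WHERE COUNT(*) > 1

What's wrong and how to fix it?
Bug: COUNT(*) is an aggregate and cannot be used in WHERE

Fix: GROUP BY name, then filter groups with HAVING COUNT(*) > 1

Corrected query:
SELECT name FROM students GROUP BY name HAVING COUNT(*) > 1

Result:
(no rows)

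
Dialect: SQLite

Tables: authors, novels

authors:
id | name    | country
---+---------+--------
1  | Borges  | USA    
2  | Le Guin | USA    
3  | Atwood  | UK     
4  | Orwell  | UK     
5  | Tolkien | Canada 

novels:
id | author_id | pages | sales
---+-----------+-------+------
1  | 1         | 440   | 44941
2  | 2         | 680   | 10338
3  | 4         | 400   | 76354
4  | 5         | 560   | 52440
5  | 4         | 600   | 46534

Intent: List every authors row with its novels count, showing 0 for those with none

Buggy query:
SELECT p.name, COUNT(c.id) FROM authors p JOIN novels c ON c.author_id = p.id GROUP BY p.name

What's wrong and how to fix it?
Bug: An inner join excludes parents with zero children

Fix: Switch to LEFT JOIN to retain unmatched parent rows

Corrected query:
SELECT p.name, COUNT(c.id) FROM authors p LEFT JOIN novels c ON c.author_id = p.id GROUP BY p.name

Result:
name    | COUNT(c.id)
--------+------------
Atwood  | 0          
Borges  | 1          
Le Guin | 1          
Orwell  | 2          
Tolkien | 1          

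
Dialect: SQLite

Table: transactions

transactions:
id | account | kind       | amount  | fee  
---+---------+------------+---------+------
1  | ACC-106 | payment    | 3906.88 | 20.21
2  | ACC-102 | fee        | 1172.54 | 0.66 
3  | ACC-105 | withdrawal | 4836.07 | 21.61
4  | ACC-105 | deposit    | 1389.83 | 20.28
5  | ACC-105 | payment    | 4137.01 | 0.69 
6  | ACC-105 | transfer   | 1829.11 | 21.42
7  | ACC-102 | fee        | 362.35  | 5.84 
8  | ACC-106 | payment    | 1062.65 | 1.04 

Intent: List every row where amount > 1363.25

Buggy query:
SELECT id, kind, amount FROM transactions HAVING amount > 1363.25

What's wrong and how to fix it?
Bug: HAVING filters the output of aggregation, but this query has no GROUP BY and no aggregate functions, so SQLite rejects it (HAVING clause on a non-aggregate query); the condition here is per row

Fix: Replace HAVING with WHERE since the condition applies to individual rows

Corrected query:
SELECT id, kind, amount FROM transactions WHERE amount > 1363.25

Result:
id | kind       | amount 
---+------------+--------
1  | payment    | 3906.88
3  | withdrawal | 4836.07
4  | deposit    | 1389.83
5  | payment    | 4137.01
6  | transfer   | 1829.11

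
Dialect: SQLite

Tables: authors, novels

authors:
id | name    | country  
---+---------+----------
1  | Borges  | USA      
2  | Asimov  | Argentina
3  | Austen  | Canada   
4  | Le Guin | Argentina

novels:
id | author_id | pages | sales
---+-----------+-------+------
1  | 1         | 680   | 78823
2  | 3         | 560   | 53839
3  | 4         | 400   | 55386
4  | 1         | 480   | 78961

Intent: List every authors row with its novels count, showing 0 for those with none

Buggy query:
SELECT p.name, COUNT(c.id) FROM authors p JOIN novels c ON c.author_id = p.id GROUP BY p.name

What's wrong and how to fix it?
Bug: INNER JOIN drops authors rows that have no matching novels rows

Fix: Switch to LEFT JOIN to retain unmatched parent rows

Corrected query:
SELECT p.name, COUNT(c.id) FROM authors p LEFT JOIN novels c ON c.author_id = p.id GROUP BY p.name

Result:
name    | COUNT(c.id)
--------+------------
Asimov  | 0          
Austen  | 1          
Borges  | 2          
Le Guin | 1          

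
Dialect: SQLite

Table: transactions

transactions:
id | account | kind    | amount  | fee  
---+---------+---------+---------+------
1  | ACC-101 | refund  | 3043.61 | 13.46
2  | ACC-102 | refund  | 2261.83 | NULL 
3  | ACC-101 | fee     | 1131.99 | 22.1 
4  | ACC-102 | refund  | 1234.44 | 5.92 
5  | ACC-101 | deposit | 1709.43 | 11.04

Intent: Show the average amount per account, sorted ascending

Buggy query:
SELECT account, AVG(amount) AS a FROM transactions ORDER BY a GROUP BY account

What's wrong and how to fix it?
Bug: ORDER BY appears before GROUP BY; SQL clause order requires GROUP BY first

Fix: Reorder: SELECT … FROM … GROUP BY … ORDER BY …

Corrected query:
SELECT account, AVG(amount) AS a FROM transactions GROUP BY account ORDER BY a

Result:
account | a          
--------+------------
ACC-102 | 1748.135   
ACC-101 | 1961.676667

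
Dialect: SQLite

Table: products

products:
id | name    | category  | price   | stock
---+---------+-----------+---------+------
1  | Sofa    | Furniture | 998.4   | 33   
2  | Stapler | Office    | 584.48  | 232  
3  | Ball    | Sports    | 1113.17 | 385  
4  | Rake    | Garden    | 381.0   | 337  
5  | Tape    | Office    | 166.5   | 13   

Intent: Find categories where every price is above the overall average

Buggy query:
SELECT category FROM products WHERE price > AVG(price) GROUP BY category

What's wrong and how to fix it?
Bug: AVG() is an aggregate; it can't sit directly in WHERE

Fix: Compute the overall average in a scalar subquery and compare each group's MIN against it in HAVING

Corrected query:
SELECT category FROM products GROUP BY category HAVING MIN(price) > (SELECT AVG(price) FROM products)

Result:
category 
---------
Furniture
Sports   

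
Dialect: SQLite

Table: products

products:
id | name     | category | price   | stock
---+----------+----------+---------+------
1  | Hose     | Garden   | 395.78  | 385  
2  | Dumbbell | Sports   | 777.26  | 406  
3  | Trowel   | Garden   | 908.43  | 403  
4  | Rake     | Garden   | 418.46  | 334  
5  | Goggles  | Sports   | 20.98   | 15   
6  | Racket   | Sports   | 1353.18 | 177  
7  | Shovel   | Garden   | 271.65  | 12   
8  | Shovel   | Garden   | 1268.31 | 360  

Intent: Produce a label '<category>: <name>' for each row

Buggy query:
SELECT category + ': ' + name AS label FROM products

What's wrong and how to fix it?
Bug: SQLite uses || for string concatenation; + coerces text to numbers (yielding 0)

Fix: Replace + with || to concatenate text

Corrected query:
SELECT category || ': ' || name AS label FROM products

Result:
label           
----------------
Garden: Hose    
Sports: Dumbbell
Garden: Trowel  
Garden: Rake    
Sports: Goggles 
Sports: Racket  
Garden: Shovel  
Garden: Shovel  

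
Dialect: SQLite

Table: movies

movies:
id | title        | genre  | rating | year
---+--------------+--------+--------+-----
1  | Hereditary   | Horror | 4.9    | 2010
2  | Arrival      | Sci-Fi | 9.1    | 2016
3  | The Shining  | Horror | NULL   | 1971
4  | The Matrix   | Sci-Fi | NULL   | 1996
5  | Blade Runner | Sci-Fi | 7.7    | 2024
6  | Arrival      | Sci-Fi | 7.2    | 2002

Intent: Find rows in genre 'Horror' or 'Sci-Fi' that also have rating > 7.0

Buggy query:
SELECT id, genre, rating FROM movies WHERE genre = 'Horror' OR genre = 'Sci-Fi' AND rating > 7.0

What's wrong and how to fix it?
Bug: Without parentheses, AND is evaluated before OR, so the rating filter only applies to the 'Sci-Fi' branch

Fix: Group the OR with parentheses (or use IN), then AND the threshold

Corrected query:
SELECT id, genre, rating FROM movies WHERE (genre = 'Horror' OR genre = 'Sci-Fi') AND rating > 7.0

Result:
id | genre  | rating
---+--------+-------
2  | Sci-Fi | 9.1   
5  | Sci-Fi | 7.7   
6  | Sci-Fi | 7.2   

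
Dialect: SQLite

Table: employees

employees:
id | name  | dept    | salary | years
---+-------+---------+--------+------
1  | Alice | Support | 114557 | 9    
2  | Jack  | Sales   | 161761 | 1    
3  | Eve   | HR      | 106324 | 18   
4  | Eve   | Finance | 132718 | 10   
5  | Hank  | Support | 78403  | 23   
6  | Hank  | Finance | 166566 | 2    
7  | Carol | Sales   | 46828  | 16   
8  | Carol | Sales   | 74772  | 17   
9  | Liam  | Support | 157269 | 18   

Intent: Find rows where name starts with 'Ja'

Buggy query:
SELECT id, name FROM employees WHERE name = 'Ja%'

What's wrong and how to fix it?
Bug: '=' compares the literal string including the % character; pattern matching needs LIKE

Fix: Replace '=' with LIKE so 'Ja%' is treated as a pattern

Corrected query:
SELECT id, name FROM employees WHERE name LIKE 'Ja%'

Result:
id | name
---+-----
2  | Jack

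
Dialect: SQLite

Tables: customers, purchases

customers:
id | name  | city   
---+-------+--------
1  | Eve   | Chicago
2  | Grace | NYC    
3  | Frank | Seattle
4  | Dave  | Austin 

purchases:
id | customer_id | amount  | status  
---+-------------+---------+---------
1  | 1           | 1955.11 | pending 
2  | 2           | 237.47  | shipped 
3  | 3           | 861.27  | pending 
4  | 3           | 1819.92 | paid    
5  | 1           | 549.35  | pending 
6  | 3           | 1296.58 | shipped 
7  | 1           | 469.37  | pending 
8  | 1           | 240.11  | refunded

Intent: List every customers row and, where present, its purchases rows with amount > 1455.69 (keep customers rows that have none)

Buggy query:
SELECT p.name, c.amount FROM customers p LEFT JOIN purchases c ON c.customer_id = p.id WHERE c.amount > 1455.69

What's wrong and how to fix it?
Bug: A WHERE condition on the right-hand table after LEFT JOIN drops unmatched parents

Fix: Put 'c.amount > 1455.69' in the JOIN's ON clause instead of WHERE

Corrected query:
SELECT p.name, c.amount FROM customers p LEFT JOIN purchases c ON c.customer_id = p.id AND c.amount > 1455.69

Result:
name  | amount 
------+--------
Eve   | 1955.11
Grace | NULL   
Frank | 1819.92
Dave  | NULL   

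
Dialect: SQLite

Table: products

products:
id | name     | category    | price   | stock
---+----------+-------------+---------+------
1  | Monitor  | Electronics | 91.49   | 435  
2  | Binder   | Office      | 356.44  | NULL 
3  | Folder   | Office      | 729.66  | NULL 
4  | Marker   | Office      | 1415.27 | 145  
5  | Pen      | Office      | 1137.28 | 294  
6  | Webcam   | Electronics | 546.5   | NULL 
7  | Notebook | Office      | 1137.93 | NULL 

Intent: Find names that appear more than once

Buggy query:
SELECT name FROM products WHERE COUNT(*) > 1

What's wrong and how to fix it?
Bug: WHERE can't reference COUNT(*); aggregates are computed after WHERE

Fix: Group first, then use HAVING for the count condition

Corrected query:
SELECT name FROM products GROUP BY name HAVING COUNT(*) > 1

Result:
(no rows)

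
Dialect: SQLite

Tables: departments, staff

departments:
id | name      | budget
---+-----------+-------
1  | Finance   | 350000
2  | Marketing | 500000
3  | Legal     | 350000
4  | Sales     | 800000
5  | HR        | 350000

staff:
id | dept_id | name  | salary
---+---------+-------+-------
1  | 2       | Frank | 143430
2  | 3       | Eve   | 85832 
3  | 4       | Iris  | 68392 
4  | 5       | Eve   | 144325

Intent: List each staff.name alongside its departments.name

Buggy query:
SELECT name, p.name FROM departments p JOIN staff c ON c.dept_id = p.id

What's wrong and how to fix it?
Bug: Both tables have a 'name' column; the unqualified reference is ambiguous

Fix: Prefix ambiguous columns with the table alias

Corrected query:
SELECT c.name, p.name FROM departments p JOIN staff c ON c.dept_id = p.id

Result:
name  | name     
------+----------
Frank | Marketing
Eve   | Legal    
Iris  | Sales    
Eve   | HR       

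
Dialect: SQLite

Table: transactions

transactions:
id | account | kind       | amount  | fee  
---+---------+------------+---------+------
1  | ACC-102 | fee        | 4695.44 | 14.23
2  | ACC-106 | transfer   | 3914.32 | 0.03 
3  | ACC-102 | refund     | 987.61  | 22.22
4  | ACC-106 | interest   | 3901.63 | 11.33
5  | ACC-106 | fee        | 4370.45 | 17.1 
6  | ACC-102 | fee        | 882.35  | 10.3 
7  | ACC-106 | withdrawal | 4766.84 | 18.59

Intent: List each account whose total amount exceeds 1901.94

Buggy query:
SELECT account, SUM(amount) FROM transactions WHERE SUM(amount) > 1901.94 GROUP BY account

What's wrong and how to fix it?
Bug: WHERE runs before GROUP BY, so aggregates aren't available there

Fix: Use HAVING (which filters groups after aggregation) instead of WHERE

Corrected query:
SELECT account, SUM(amount) FROM transactions GROUP BY account HAVING SUM(amount) > 1901.94

Result:
account | SUM(amount)
--------+------------
ACC-102 | 6565.4     
ACC-106 | 16953.24   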